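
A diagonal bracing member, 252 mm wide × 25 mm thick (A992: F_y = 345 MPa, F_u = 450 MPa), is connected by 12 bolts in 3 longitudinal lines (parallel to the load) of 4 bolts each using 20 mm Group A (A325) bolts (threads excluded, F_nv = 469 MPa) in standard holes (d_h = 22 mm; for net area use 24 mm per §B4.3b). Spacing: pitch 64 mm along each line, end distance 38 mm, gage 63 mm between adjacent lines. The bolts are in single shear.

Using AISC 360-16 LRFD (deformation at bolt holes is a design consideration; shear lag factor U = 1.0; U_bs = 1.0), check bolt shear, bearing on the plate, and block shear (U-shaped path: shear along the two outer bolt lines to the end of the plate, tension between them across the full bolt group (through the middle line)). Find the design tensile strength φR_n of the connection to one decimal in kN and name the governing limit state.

Bolt shear: A_b = π(20)²/4 = 314.16 mm². φR_n = 0.75 × 469 × 314.16 × 12 × 1 = 1326.1 kN.
Bearing (25 mm plate, F_u = 450 MPa): end bolts L_c = 38 − 22/2 = 27, R_n = min(1.2×27×25×450, 2.4×20×25×450) = 364.5 kN/bolt; interior L_c = 64 − 22 = 42, R_n = 540 kN/bolt. φR_n = 0.75 × (3×364.5 + 9×540) = 4465.1 kN.
Block shear: shear path 2×[38+3×64] = 2×230 mm, A_gv = 11500, A_nv = 2×(230 − 3.5×24)×25 = 7300 mm²; tension across gage: (126 − 2×24)×25 = 1950 mm². R_n = min(0.6×450×7300, 0.6×345×11500) + 1.0×450×1950 = min(1971, 2380.5) + 877.5 = 2848.5 kN. φR_n = 0.75 × 2848.5 = 2136.4 kN.
Governing: min(1326.1, 4465.1, 2136.4) = 1326.1 kN → bolt shear.

1326.1 kN (bolt shear governs)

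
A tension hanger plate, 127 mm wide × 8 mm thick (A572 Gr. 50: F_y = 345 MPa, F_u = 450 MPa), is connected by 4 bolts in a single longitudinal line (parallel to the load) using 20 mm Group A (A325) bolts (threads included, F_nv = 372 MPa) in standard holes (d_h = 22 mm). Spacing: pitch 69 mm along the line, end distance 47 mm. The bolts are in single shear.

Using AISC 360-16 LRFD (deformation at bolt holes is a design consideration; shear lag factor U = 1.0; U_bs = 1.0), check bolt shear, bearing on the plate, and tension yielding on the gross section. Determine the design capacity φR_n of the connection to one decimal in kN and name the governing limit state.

315.5 kN (gross-section yield governs)

Bolt shear: A_b = π(20)²/4 = 314.16 mm². φR_n = 0.75 × 372 × 314.16 × 4 × 1 = 350.6 kN.
Bearing (8 mm plate, F_u = 450 MPa): end bolts L_c = 47 − 22/2 = 36, R_n = min(1.2×36×8×450, 2.4×20×8×450) = 155.52 kN/bolt; interior L_c = 69 − 22 = 47, R_n = 172.8 kN/bolt. φR_n = 0.75 × (1×155.52 + 3×172.8) = 505.4 kN.
Tension yield (gross): A_g = 127×8 = 1016 mm². φR_n = 0.90 × 345 × 1016 = 315.5 kN.
Governing: min(350.6, 505.4, 315.5) = 315.5 kN → gross-section yield.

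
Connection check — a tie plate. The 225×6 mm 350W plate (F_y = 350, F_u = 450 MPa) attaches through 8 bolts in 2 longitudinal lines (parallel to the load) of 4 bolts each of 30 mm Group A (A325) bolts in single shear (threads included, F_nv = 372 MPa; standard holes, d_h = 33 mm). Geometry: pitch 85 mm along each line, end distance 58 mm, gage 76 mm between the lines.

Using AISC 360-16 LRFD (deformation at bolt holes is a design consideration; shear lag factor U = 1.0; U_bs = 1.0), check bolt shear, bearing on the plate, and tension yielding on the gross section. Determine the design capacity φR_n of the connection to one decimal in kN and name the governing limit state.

425.3 kN (gross-section yield governs)

Bolt shear: A_b = π(30)²/4 = 706.86 mm². φR_n = 0.75 × 372 × 706.86 × 8 × 1 = 1577.7 kN.
Bearing (6 mm plate, F_u = 450 MPa): end bolts L_c = 58 − 33/2 = 41.5, R_n = min(1.2×41.5×6×450, 2.4×30×6×450) = 134.46 kN/bolt; interior L_c = 85 − 33 = 52, R_n = 168.48 kN/bolt. φR_n = 0.75 × (2×134.46 + 6×168.48) = 959.9 kN.
Tension yield (gross): A_g = 225×6 = 1350 mm². φR_n = 0.90 × 350 × 1350 = 425.3 kN.
Governing: min(1577.7, 959.9, 425.3) = 425.3 kN → gross-section yield.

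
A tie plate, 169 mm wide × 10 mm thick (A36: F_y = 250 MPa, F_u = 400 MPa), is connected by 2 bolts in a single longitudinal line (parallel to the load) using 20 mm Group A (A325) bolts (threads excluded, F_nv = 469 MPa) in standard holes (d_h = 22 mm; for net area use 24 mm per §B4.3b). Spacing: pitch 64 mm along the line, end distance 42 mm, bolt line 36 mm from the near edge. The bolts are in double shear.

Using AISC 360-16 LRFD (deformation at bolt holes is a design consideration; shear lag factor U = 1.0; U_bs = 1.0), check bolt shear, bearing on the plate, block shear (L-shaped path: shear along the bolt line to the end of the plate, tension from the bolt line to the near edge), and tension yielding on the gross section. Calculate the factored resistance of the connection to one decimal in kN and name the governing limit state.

Bolt shear: A_b = π(20)²/4 = 314.16 mm². φR_n = 0.75 × 469 × 314.16 × 2 × 2 = 442.0 kN.
Bearing (10 mm plate, F_u = 400 MPa): end bolts L_c = 42 − 22/2 = 31, R_n = min(1.2×31×10×400, 2.4×20×10×400) = 148.8 kN/bolt; interior L_c = 64 − 22 = 42, R_n = 192 kN/bolt. φR_n = 0.75 × (1×148.8 + 1×192) = 255.6 kN.
Block shear: shear path 1×[42+1×64] = 1×106 mm, A_gv = 1060, A_nv = 1×(106 − 1.5×24)×10 = 700 mm²; tension to near edge: (36 − 0.5×24)×10 = 240 mm². R_n = min(0.6×400×700, 0.6×250×1060) + 1.0×400×240 = min(168, 159) + 96 = 255 kN. φR_n = 0.75 × 255 = 191.3 kN.
Tension yield (gross): A_g = 169×10 = 1690 mm². φR_n = 0.90 × 250 × 1690 = 380.3 kN.
Governing: min(442.0, 255.6, 191.3, 380.3) = 191.3 kN → block shear.

191.3 kN (block shear governs)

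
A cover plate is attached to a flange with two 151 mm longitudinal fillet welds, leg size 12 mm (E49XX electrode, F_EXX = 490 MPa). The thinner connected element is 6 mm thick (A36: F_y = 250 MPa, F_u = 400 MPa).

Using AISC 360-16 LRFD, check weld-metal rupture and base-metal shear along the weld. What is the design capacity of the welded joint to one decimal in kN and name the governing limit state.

Weld metal: throat = 0.707×12 = 8.484 mm, L = 2×151 = 302 mm. φR_n = 0.75 × 0.6 × 490 × 8.484 × 302 = 565.0 kN.
Base metal shear (6 mm plate): yield φR_n = 1.0×0.6×250×6×302 = 271.8 kN; rupture φR_n = 0.75×0.6×400×6×302 = 326.2 kN; take 271.8 kN (yield).
Governing: min(565.0, 271.8) = 271.8 kN → base-metal shear.

271.8 kN (base-metal shear governs)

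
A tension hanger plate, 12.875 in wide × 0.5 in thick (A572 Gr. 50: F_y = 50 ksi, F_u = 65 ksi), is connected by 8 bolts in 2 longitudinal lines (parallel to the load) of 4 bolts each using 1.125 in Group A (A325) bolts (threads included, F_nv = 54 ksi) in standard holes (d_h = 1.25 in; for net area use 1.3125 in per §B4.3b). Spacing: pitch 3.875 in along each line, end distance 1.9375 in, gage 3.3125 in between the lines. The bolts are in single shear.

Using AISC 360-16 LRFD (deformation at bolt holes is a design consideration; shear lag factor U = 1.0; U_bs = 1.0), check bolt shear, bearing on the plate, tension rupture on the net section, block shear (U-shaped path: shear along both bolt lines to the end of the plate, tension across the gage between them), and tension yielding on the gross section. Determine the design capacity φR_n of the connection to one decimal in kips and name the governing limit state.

Bolt shear: A_b = π(1.125)²/4 = 0.99402 in². φR_n = 0.75 × 54 × 0.99402 × 8 × 1 = 322.1 kips.
Bearing (0.5 in plate, F_u = 65 ksi): end bolts L_c = 1.9375 − 1.25/2 = 1.3125, R_n = min(1.2×1.3125×0.5×65, 2.4×1.125×0.5×65) = 51.188 kips/bolt; interior L_c = 3.875 − 1.25 = 2.625, R_n = 87.75 kips/bolt. φR_n = 0.75 × (2×51.188 + 6×87.75) = 471.7 kips.
Tension rupture (net): A_n = (12.875 − 2×1.3125)×0.5 = 5.125 in² (U = 1.0, A_e = A_n). φR_n = 0.75 × 65 × 5.125 = 249.8 kips.
Block shear: shear path 2×[1.9375+3×3.875] = 2×13.5625 in, A_gv = 13.563, A_nv = 2×(13.5625 − 3.5×1.3125)×0.5 = 8.9688 in²; tension across gage: (3.3125 − 1×1.3125)×0.5 = 1 in². R_n = min(0.6×65×8.9688, 0.6×50×13.563) + 1.0×65×1 = min(349.78, 406.89) + 65 = 414.78 kips. φR_n = 0.75 × 414.78 = 311.1 kips.
Tension yield (gross): A_g = 12.875×0.5 = 6.4375 in². φR_n = 0.90 × 50 × 6.4375 = 289.7 kips.
Governing: min(322.1, 471.7, 249.8, 311.1, 289.7) = 249.8 kips → net-section rupture.

249.8 kips (net-section rupture governs)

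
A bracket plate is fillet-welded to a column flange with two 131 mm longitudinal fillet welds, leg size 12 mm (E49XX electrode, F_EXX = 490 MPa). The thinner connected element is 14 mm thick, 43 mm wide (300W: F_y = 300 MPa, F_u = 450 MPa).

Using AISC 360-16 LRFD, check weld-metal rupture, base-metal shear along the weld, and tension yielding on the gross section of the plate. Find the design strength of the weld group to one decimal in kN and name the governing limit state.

162.5 kN (gross-section yield governs)

Weld metal: throat = 0.707×12 = 8.484 mm, L = 2×131 = 262 mm. φR_n = 0.75 × 0.6 × 490 × 8.484 × 262 = 490.1 kN.
Base metal shear (14 mm plate): yield φR_n = 1.0×0.6×300×14×262 = 660.2 kN; rupture φR_n = 0.75×0.6×450×14×262 = 742.8 kN; take 660.2 kN (yield).
Tension yield (gross): A_g = 43×14 = 602 mm². φR_n = 0.90 × 300 × 602 = 162.5 kN.
Governing: min(490.1, 660.2, 162.5) = 162.5 kN → gross-section yield.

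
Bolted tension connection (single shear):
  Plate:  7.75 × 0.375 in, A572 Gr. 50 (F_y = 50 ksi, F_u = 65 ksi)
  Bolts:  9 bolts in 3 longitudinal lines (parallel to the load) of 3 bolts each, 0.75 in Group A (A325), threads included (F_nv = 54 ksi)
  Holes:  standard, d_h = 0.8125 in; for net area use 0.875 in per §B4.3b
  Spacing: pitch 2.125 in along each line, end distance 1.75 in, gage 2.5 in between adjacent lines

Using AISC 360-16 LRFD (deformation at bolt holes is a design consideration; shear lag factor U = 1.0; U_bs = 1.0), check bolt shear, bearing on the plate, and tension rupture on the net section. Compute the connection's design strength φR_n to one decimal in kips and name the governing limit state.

93.7 kips (net-section rupture governs)

Bolt shear: A_b = π(0.75)²/4 = 0.44179 in². φR_n = 0.75 × 54 × 0.44179 × 9 × 1 = 161.0 kips.
Bearing (0.375 in plate, F_u = 65 ksi): end bolts L_c = 1.75 − 0.8125/2 = 1.34375, R_n = min(1.2×1.34375×0.375×65, 2.4×0.75×0.375×65) = 39.305 kips/bolt; interior L_c = 2.125 − 0.8125 = 1.3125, R_n = 38.391 kips/bolt. φR_n = 0.75 × (3×39.305 + 6×38.391) = 261.2 kips.
Tension rupture (net): A_n = (7.75 − 3×0.875)×0.375 = 1.9219 in² (U = 1.0, A_e = A_n). φR_n = 0.75 × 65 × 1.9219 = 93.7 kips.
Governing: min(161.0, 261.2, 93.7) = 93.7 kips → net-section rupture.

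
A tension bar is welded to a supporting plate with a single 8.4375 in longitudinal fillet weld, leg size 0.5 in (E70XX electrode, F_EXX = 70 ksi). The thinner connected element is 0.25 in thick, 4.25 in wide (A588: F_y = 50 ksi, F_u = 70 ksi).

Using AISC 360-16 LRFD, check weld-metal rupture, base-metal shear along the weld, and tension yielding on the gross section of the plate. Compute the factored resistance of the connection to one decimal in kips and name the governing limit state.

47.8 kips (gross-section yield governs)

Weld metal: throat = 0.707×0.5 = 0.3535 in, L = 8.4375 in. φR_n = 0.75 × 0.6 × 70 × 0.3535 × 8.4375 = 94.0 kips.
Base metal shear (0.25 in plate): yield φR_n = 1.0×0.6×50×0.25×8.4375 = 63.3 kips; rupture φR_n = 0.75×0.6×70×0.25×8.4375 = 66.4 kips; take 63.3 kips (yield).
Tension yield (gross): A_g = 4.25×0.25 = 1.0625 in². φR_n = 0.90 × 50 × 1.0625 = 47.8 kips.
Governing: min(94.0, 63.3, 47.8) = 47.8 kips → gross-section yield.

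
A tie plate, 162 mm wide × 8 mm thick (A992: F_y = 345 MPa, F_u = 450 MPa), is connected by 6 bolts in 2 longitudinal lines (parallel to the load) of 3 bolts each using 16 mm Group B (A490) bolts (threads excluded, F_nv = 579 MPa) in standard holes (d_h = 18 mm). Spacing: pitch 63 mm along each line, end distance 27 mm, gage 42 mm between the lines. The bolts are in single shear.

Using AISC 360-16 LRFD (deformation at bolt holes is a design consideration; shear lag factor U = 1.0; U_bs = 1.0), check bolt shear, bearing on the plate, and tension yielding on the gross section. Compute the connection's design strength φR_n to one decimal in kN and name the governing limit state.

402.4 kN (gross-section yield governs)

Bolt shear: A_b = π(16)²/4 = 201.06 mm². φR_n = 0.75 × 579 × 201.06 × 6 × 1 = 523.9 kN.
Bearing (8 mm plate, F_u = 450 MPa): end bolts L_c = 27 − 18/2 = 18, R_n = min(1.2×18×8×450, 2.4×16×8×450) = 77.76 kN/bolt; interior L_c = 63 − 18 = 45, R_n = 138.24 kN/bolt. φR_n = 0.75 × (2×77.76 + 4×138.24) = 531.4 kN.
Tension yield (gross): A_g = 162×8 = 1296 mm². φR_n = 0.90 × 345 × 1296 = 402.4 kN.
Governing: min(523.9, 531.4, 402.4) = 402.4 kN → gross-section yield.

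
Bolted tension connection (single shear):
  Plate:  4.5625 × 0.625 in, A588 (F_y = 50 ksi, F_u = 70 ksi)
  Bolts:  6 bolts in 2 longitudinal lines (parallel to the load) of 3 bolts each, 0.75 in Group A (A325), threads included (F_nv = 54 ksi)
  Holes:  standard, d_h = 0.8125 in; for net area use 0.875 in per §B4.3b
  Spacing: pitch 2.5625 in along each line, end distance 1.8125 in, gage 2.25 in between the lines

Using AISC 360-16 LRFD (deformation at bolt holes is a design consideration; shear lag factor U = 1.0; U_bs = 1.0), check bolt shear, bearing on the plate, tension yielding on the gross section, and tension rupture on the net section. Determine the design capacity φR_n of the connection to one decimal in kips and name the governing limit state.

Bolt shear: A_b = π(0.75)²/4 = 0.44179 in². φR_n = 0.75 × 54 × 0.44179 × 6 × 1 = 107.4 kips.
Bearing (0.625 in plate, F_u = 70 ksi): end bolts L_c = 1.8125 − 0.8125/2 = 1.40625, R_n = min(1.2×1.40625×0.625×70, 2.4×0.75×0.625×70) = 73.828 kips/bolt; interior L_c = 2.5625 − 0.8125 = 1.75, R_n = 78.75 kips/bolt. φR_n = 0.75 × (2×73.828 + 4×78.75) = 347.0 kips.
Tension yield (gross): A_g = 4.5625×0.625 = 2.8516 in². φR_n = 0.90 × 50 × 2.8516 = 128.3 kips.
Tension rupture (net): A_n = (4.5625 − 2×0.875)×0.625 = 1.7578 in² (U = 1.0, A_e = A_n). φR_n = 0.75 × 70 × 1.7578 = 92.3 kips.
Governing: min(107.4, 347.0, 128.3, 92.3) = 92.3 kips → net-section rupture.

92.3 kips (net-section rupture governs)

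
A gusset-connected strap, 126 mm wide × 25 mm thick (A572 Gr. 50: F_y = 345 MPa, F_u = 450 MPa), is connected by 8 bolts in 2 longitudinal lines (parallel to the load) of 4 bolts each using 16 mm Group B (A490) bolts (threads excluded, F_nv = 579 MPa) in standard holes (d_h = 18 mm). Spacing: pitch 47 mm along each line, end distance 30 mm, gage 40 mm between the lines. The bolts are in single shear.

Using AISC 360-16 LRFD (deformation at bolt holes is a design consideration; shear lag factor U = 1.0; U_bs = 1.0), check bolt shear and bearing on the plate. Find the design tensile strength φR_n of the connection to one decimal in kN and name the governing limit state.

698.5 kN (bolt shear governs)

Bolt shear: A_b = π(16)²/4 = 201.06 mm². φR_n = 0.75 × 579 × 201.06 × 8 × 1 = 698.5 kN.
Bearing (25 mm plate, F_u = 450 MPa): end bolts L_c = 30 − 18/2 = 21, R_n = min(1.2×21×25×450, 2.4×16×25×450) = 283.5 kN/bolt; interior L_c = 47 − 18 = 29, R_n = 391.5 kN/bolt. φR_n = 0.75 × (2×283.5 + 6×391.5) = 2187.0 kN.
Governing: min(698.5, 2187.0) = 698.5 kN → bolt shear.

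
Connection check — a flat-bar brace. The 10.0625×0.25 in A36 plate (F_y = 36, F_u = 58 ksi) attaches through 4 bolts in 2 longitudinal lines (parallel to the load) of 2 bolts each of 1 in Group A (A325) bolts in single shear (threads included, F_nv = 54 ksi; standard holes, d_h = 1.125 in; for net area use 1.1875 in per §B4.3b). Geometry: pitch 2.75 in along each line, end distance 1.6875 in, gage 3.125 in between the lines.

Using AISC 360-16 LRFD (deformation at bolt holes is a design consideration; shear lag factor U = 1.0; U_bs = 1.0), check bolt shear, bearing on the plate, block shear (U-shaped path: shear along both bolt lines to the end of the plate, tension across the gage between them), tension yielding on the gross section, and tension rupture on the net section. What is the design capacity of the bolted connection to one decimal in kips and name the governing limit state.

55.7 kips (block shear governs)

Bolt shear: A_b = π(1)²/4 = 0.7854 in². φR_n = 0.75 × 54 × 0.7854 × 4 × 1 = 127.2 kips.
Bearing (0.25 in plate, F_u = 58 ksi): end bolts L_c = 1.6875 − 1.125/2 = 1.125, R_n = min(1.2×1.125×0.25×58, 2.4×1×0.25×58) = 19.575 kips/bolt; interior L_c = 2.75 − 1.125 = 1.625, R_n = 28.275 kips/bolt. φR_n = 0.75 × (2×19.575 + 2×28.275) = 71.8 kips.
Block shear: shear path 2×[1.6875+1×2.75] = 2×4.4375 in, A_gv = 2.2188, A_nv = 2×(4.4375 − 1.5×1.1875)×0.25 = 1.3281 in²; tension across gage: (3.125 − 1×1.1875)×0.25 = 0.48438 in². R_n = min(0.6×58×1.3281, 0.6×36×2.2188) + 1.0×58×0.48438 = min(46.218, 47.926) + 28.094 = 74.312 kips. φR_n = 0.75 × 74.312 = 55.7 kips.
Tension yield (gross): A_g = 10.0625×0.25 = 2.5156 in². φR_n = 0.90 × 36 × 2.5156 = 81.5 kips.
Tension rupture (net): A_n = (10.0625 − 2×1.1875)×0.25 = 1.9219 in² (U = 1.0, A_e = A_n). φR_n = 0.75 × 58 × 1.9219 = 83.6 kips.
Governing: min(127.2, 71.8, 55.7, 81.5, 83.6) = 55.7 kips → block shear.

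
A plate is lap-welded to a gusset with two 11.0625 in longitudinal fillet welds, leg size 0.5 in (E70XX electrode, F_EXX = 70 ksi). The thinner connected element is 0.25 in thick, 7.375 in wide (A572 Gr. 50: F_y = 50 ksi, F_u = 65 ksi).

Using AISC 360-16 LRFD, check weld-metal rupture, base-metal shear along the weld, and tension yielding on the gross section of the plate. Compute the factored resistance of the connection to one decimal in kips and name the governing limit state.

83.0 kips (gross-section yield governs)

Weld metal: throat = 0.707×0.5 = 0.3535 in, L = 2×11.0625 = 22.125 in. φR_n = 0.75 × 0.6 × 70 × 0.3535 × 22.125 = 246.4 kips.
Base metal shear (0.25 in plate): yield φR_n = 1.0×0.6×50×0.25×22.125 = 165.9 kips; rupture φR_n = 0.75×0.6×65×0.25×22.125 = 161.8 kips; take 161.8 kips (rupture).
Tension yield (gross): A_g = 7.375×0.25 = 1.8438 in². φR_n = 0.90 × 50 × 1.8438 = 83.0 kips.
Governing: min(246.4, 161.8, 83.0) = 83.0 kips → gross-section yield.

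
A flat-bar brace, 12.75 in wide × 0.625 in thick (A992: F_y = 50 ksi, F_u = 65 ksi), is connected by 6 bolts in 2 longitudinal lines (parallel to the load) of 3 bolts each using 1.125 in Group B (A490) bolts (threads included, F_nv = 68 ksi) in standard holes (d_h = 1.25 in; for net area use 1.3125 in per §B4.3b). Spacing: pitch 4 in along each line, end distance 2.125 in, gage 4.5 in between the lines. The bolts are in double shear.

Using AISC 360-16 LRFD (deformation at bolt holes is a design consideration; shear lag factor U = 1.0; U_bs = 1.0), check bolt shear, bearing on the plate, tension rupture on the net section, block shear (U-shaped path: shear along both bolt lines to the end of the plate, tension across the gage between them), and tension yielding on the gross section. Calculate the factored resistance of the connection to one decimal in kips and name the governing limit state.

308.5 kips (net-section rupture governs)

Bolt shear: A_b = π(1.125)²/4 = 0.99402 in². φR_n = 0.75 × 68 × 0.99402 × 6 × 2 = 608.3 kips.
Bearing (0.625 in plate, F_u = 65 ksi): end bolts L_c = 2.125 − 1.25/2 = 1.5, R_n = min(1.2×1.5×0.625×65, 2.4×1.125×0.625×65) = 73.125 kips/bolt; interior L_c = 4 − 1.25 = 2.75, R_n = 109.69 kips/bolt. φR_n = 0.75 × (2×73.125 + 4×109.69) = 438.8 kips.
Tension rupture (net): A_n = (12.75 − 2×1.3125)×0.625 = 6.3281 in² (U = 1.0, A_e = A_n). φR_n = 0.75 × 65 × 6.3281 = 308.5 kips.
Block shear: shear path 2×[2.125+2×4] = 2×10.125 in, A_gv = 12.656, A_nv = 2×(10.125 − 2.5×1.3125)×0.625 = 8.5547 in²; tension across gage: (4.5 − 1×1.3125)×0.625 = 1.9922 in². R_n = min(0.6×65×8.5547, 0.6×50×12.656) + 1.0×65×1.9922 = min(333.63, 379.68) + 129.49 = 463.12 kips. φR_n = 0.75 × 463.12 = 347.3 kips.
Tension yield (gross): A_g = 12.75×0.625 = 7.9688 in². φR_n = 0.90 × 50 × 7.9688 = 358.6 kips.
Governing: min(608.3, 438.8, 308.5, 347.3, 358.6) = 308.5 kips → net-section rupture.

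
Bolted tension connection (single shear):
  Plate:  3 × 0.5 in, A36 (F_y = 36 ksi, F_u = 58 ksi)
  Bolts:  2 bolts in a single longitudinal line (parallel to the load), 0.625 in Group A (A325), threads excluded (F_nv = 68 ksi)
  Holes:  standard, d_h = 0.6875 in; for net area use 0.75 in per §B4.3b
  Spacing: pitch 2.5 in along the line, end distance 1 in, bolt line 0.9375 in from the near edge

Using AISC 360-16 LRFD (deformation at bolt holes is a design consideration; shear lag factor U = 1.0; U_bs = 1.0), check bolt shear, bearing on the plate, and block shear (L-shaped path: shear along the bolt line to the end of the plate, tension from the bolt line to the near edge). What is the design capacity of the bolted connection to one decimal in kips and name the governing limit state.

31.3 kips (bolt shear governs)

Bolt shear: A_b = π(0.625)²/4 = 0.3068 in². φR_n = 0.75 × 68 × 0.3068 × 2 × 1 = 31.3 kips.
Bearing (0.5 in plate, F_u = 58 ksi): end bolts L_c = 1 − 0.6875/2 = 0.65625, R_n = min(1.2×0.65625×0.5×58, 2.4×0.625×0.5×58) = 22.838 kips/bolt; interior L_c = 2.5 − 0.6875 = 1.8125, R_n = 43.5 kips/bolt. φR_n = 0.75 × (1×22.838 + 1×43.5) = 49.8 kips.
Block shear: shear path 1×[1+1×2.5] = 1×3.5 in, A_gv = 1.75, A_nv = 1×(3.5 − 1.5×0.75)×0.5 = 1.1875 in²; tension to near edge: (0.9375 − 0.5×0.75)×0.5 = 0.28125 in². R_n = min(0.6×58×1.1875, 0.6×36×1.75) + 1.0×58×0.28125 = min(41.325, 37.8) + 16.313 = 54.113 kips. φR_n = 0.75 × 54.113 = 40.6 kips.
Governing: min(31.3, 49.8, 40.6) = 31.3 kips → bolt shear.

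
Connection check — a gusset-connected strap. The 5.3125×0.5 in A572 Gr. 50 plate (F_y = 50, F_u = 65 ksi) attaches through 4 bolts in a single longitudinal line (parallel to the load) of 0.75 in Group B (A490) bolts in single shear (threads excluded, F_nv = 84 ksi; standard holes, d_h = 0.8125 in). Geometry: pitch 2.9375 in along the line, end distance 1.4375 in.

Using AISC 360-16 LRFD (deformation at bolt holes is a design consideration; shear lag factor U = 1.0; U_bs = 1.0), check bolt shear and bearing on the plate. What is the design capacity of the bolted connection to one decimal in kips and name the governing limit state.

Bolt shear: A_b = π(0.75)²/4 = 0.44179 in². φR_n = 0.75 × 84 × 0.44179 × 4 × 1 = 111.3 kips.
Bearing (0.5 in plate, F_u = 65 ksi): end bolts L_c = 1.4375 − 0.8125/2 = 1.03125, R_n = min(1.2×1.03125×0.5×65, 2.4×0.75×0.5×65) = 40.219 kips/bolt; interior L_c = 2.9375 − 0.8125 = 2.125, R_n = 58.5 kips/bolt. φR_n = 0.75 × (1×40.219 + 3×58.5) = 161.8 kips.
Governing: min(111.3, 161.8) = 111.3 kips → bolt shear.

111.3 kips (bolt shear governs)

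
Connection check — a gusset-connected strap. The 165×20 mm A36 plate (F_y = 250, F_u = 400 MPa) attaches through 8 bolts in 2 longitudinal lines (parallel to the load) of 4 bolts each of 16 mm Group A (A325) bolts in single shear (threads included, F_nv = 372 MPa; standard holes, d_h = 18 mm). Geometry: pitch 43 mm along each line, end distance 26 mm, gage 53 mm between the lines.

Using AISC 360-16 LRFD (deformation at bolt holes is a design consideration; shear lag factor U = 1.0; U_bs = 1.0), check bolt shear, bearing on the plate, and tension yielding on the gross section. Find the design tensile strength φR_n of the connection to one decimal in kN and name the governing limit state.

Bolt shear: A_b = π(16)²/4 = 201.06 mm². φR_n = 0.75 × 372 × 201.06 × 8 × 1 = 448.8 kN.
Bearing (20 mm plate, F_u = 400 MPa): end bolts L_c = 26 − 18/2 = 17, R_n = min(1.2×17×20×400, 2.4×16×20×400) = 163.2 kN/bolt; interior L_c = 43 − 18 = 25, R_n = 240 kN/bolt. φR_n = 0.75 × (2×163.2 + 6×240) = 1324.8 kN.
Tension yield (gross): A_g = 165×20 = 3300 mm². φR_n = 0.90 × 250 × 3300 = 742.5 kN.
Governing: min(448.8, 1324.8, 742.5) = 448.8 kN → bolt shear.

448.8 kN (bolt shear governs)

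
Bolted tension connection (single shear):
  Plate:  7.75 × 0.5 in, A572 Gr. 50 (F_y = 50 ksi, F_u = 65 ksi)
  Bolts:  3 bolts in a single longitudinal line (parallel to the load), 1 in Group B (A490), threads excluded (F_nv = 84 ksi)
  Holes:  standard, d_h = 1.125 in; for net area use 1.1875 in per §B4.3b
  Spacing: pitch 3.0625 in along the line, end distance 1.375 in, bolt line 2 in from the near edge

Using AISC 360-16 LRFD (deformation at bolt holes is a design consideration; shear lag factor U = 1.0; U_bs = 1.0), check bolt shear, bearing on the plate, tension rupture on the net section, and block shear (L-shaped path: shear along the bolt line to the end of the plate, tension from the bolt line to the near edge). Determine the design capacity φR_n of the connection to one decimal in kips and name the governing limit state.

100.5 kips (block shear governs)

Bolt shear: A_b = π(1)²/4 = 0.7854 in². φR_n = 0.75 × 84 × 0.7854 × 3 × 1 = 148.4 kips.
Bearing (0.5 in plate, F_u = 65 ksi): end bolts L_c = 1.375 − 1.125/2 = 0.8125, R_n = min(1.2×0.8125×0.5×65, 2.4×1×0.5×65) = 31.688 kips/bolt; interior L_c = 3.0625 − 1.125 = 1.9375, R_n = 75.563 kips/bolt. φR_n = 0.75 × (1×31.688 + 2×75.563) = 137.1 kips.
Tension rupture (net): A_n = (7.75 − 1×1.1875)×0.5 = 3.2813 in² (U = 1.0, A_e = A_n). φR_n = 0.75 × 65 × 3.2813 = 160.0 kips.
Block shear: shear path 1×[1.375+2×3.0625] = 1×7.5 in, A_gv = 3.75, A_nv = 1×(7.5 − 2.5×1.1875)×0.5 = 2.2656 in²; tension to near edge: (2 − 0.5×1.1875)×0.5 = 0.70313 in². R_n = min(0.6×65×2.2656, 0.6×50×3.75) + 1.0×65×0.70313 = min(88.358, 112.5) + 45.703 = 134.06 kips. φR_n = 0.75 × 134.06 = 100.5 kips.
Governing: min(148.4, 137.1, 160.0, 100.5) = 100.5 kips → block shear.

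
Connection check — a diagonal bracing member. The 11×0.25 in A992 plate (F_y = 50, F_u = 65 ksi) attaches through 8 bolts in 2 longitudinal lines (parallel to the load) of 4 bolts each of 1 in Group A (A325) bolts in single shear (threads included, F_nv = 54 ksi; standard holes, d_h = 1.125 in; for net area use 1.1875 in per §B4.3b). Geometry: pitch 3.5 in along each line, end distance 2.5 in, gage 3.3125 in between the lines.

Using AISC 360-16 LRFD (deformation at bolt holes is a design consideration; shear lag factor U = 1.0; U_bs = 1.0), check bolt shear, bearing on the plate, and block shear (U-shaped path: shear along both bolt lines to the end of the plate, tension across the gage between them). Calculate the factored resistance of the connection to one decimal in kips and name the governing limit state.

155.2 kips (block shear governs)

Bolt shear: A_b = π(1)²/4 = 0.7854 in². φR_n = 0.75 × 54 × 0.7854 × 8 × 1 = 254.5 kips.
Bearing (0.25 in plate, F_u = 65 ksi): end bolts L_c = 2.5 − 1.125/2 = 1.9375, R_n = min(1.2×1.9375×0.25×65, 2.4×1×0.25×65) = 37.781 kips/bolt; interior L_c = 3.5 − 1.125 = 2.375, R_n = 39 kips/bolt. φR_n = 0.75 × (2×37.781 + 6×39) = 232.2 kips.
Block shear: shear path 2×[2.5+3×3.5] = 2×13 in, A_gv = 6.5, A_nv = 2×(13 − 3.5×1.1875)×0.25 = 4.4219 in²; tension across gage: (3.3125 − 1×1.1875)×0.25 = 0.53125 in². R_n = min(0.6×65×4.4219, 0.6×50×6.5) + 1.0×65×0.53125 = min(172.45, 195) + 34.531 = 206.98 kips. φR_n = 0.75 × 206.98 = 155.2 kips.
Governing: min(254.5, 232.2, 155.2) = 155.2 kips → block shear.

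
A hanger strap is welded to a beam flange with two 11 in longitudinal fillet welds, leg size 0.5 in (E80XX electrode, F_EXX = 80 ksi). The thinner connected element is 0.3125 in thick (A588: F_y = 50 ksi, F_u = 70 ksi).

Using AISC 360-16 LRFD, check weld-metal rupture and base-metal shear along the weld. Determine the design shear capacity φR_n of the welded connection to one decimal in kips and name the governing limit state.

206.3 kips (base-metal shear governs)

Weld metal: throat = 0.707×0.5 = 0.3535 in, L = 2×11 = 22 in. φR_n = 0.75 × 0.6 × 80 × 0.3535 × 22 = 280.0 kips.
Base metal shear (0.3125 in plate): yield φR_n = 1.0×0.6×50×0.3125×22 = 206.3 kips; rupture φR_n = 0.75×0.6×70×0.3125×22 = 216.6 kips; take 206.3 kips (yield).
Governing: min(280.0, 206.3) = 206.3 kips → base-metal shear.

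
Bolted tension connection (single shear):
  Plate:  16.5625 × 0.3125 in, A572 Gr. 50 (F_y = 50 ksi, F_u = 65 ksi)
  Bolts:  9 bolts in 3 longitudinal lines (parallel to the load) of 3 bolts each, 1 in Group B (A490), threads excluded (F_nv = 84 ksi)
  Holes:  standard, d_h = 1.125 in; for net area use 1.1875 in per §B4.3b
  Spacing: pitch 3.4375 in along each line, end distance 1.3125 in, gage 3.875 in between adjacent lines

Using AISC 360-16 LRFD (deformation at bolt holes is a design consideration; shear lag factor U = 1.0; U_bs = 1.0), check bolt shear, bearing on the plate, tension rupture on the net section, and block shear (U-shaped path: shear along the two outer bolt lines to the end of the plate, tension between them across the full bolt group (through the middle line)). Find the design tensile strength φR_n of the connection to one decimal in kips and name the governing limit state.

Bolt shear: A_b = π(1)²/4 = 0.7854 in². φR_n = 0.75 × 84 × 0.7854 × 9 × 1 = 445.3 kips.
Bearing (0.3125 in plate, F_u = 65 ksi): end bolts L_c = 1.3125 − 1.125/2 = 0.75, R_n = min(1.2×0.75×0.3125×65, 2.4×1×0.3125×65) = 18.281 kips/bolt; interior L_c = 3.4375 − 1.125 = 2.3125, R_n = 48.75 kips/bolt. φR_n = 0.75 × (3×18.281 + 6×48.75) = 260.5 kips.
Tension rupture (net): A_n = (16.5625 − 3×1.1875)×0.3125 = 4.0625 in² (U = 1.0, A_e = A_n). φR_n = 0.75 × 65 × 4.0625 = 198.0 kips.
Block shear: shear path 2×[1.3125+2×3.4375] = 2×8.1875 in, A_gv = 5.1172, A_nv = 2×(8.1875 − 2.5×1.1875)×0.3125 = 3.2617 in²; tension across gage: (7.75 − 2×1.1875)×0.3125 = 1.6797 in². R_n = min(0.6×65×3.2617, 0.6×50×5.1172) + 1.0×65×1.6797 = min(127.21, 153.52) + 109.18 = 236.39 kips. φR_n = 0.75 × 236.39 = 177.3 kips.
Governing: min(445.3, 260.5, 198.0, 177.3) = 177.3 kips → block shear.

177.3 kips (block shear governs)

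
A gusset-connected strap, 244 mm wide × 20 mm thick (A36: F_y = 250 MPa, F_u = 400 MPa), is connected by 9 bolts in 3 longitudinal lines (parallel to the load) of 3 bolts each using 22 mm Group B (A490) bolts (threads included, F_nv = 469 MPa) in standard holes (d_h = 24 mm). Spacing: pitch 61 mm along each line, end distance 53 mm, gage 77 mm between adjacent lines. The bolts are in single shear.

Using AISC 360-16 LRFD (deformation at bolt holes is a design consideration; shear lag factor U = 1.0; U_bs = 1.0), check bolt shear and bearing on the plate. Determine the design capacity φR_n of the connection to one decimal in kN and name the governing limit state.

1203.4 kN (bolt shear governs)

Bolt shear: A_b = π(22)²/4 = 380.13 mm². φR_n = 0.75 × 469 × 380.13 × 9 × 1 = 1203.4 kN.
Bearing (20 mm plate, F_u = 400 MPa): end bolts L_c = 53 − 24/2 = 41, R_n = min(1.2×41×20×400, 2.4×22×20×400) = 393.6 kN/bolt; interior L_c = 61 − 24 = 37, R_n = 355.2 kN/bolt. φR_n = 0.75 × (3×393.6 + 6×355.2) = 2484.0 kN.
Governing: min(1203.4, 2484.0) = 1203.4 kN → bolt shear.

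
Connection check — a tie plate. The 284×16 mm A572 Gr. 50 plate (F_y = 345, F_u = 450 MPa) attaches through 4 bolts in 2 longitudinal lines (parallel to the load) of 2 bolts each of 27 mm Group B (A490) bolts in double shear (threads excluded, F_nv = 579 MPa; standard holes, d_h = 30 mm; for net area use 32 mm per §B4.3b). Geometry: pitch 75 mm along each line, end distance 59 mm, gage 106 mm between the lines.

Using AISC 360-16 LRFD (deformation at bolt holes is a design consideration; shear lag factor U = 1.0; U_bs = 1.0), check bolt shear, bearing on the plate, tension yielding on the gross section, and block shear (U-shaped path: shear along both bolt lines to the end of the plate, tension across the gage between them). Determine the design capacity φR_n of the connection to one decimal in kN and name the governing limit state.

Bolt shear: A_b = π(27)²/4 = 572.56 mm². φR_n = 0.75 × 579 × 572.56 × 4 × 2 = 1989.1 kN.
Bearing (16 mm plate, F_u = 450 MPa): end bolts L_c = 59 − 30/2 = 44, R_n = min(1.2×44×16×450, 2.4×27×16×450) = 380.16 kN/bolt; interior L_c = 75 − 30 = 45, R_n = 388.8 kN/bolt. φR_n = 0.75 × (2×380.16 + 2×388.8) = 1153.4 kN.
Tension yield (gross): A_g = 284×16 = 4544 mm². φR_n = 0.90 × 345 × 4544 = 1410.9 kN.
Block shear: shear path 2×[59+1×75] = 2×134 mm, A_gv = 4288, A_nv = 2×(134 − 1.5×32)×16 = 2752 mm²; tension across gage: (106 − 1×32)×16 = 1184 mm². R_n = min(0.6×450×2752, 0.6×345×4288) + 1.0×450×1184 = min(743.04, 887.62) + 532.8 = 1275.8 kN. φR_n = 0.75 × 1275.8 = 956.9 kN.
Governing: min(1989.1, 1153.4, 1410.9, 956.9) = 956.9 kN → block shear.

956.9 kN (block shear governs)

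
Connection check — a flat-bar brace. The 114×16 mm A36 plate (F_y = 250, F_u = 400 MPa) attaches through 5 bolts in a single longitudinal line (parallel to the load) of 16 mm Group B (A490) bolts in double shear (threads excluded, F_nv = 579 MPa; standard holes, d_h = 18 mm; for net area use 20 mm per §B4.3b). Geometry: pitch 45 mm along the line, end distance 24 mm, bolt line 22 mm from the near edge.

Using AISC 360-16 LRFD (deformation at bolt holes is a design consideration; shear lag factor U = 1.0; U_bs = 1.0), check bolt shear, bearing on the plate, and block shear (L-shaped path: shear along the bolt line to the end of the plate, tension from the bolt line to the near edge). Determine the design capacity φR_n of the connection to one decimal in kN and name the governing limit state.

Bolt shear: A_b = π(16)²/4 = 201.06 mm². φR_n = 0.75 × 579 × 201.06 × 5 × 2 = 873.1 kN.
Bearing (16 mm plate, F_u = 400 MPa): end bolts L_c = 24 − 18/2 = 15, R_n = min(1.2×15×16×400, 2.4×16×16×400) = 115.2 kN/bolt; interior L_c = 45 − 18 = 27, R_n = 207.36 kN/bolt. φR_n = 0.75 × (1×115.2 + 4×207.36) = 708.5 kN.
Block shear: shear path 1×[24+4×45] = 1×204 mm, A_gv = 3264, A_nv = 1×(204 − 4.5×20)×16 = 1824 mm²; tension to near edge: (22 − 0.5×20)×16 = 192 mm². R_n = min(0.6×400×1824, 0.6×250×3264) + 1.0×400×192 = min(437.76, 489.6) + 76.8 = 514.56 kN. φR_n = 0.75 × 514.56 = 385.9 kN.
Governing: min(873.1, 708.5, 385.9) = 385.9 kN → block shear.

385.9 kN (block shear governs)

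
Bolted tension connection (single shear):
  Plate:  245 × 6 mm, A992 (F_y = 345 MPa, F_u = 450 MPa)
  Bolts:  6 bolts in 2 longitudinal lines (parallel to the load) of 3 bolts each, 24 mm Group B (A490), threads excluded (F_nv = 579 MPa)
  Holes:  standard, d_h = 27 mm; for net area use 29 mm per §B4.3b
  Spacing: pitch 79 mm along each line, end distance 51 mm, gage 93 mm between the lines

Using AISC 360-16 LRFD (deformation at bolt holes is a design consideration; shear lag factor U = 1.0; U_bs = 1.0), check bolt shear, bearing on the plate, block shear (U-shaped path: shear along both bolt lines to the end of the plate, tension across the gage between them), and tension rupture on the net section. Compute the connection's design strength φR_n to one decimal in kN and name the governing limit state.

Bolt shear: A_b = π(24)²/4 = 452.39 mm². φR_n = 0.75 × 579 × 452.39 × 6 × 1 = 1178.7 kN.
Bearing (6 mm plate, F_u = 450 MPa): end bolts L_c = 51 − 27/2 = 37.5, R_n = min(1.2×37.5×6×450, 2.4×24×6×450) = 121.5 kN/bolt; interior L_c = 79 − 27 = 52, R_n = 155.52 kN/bolt. φR_n = 0.75 × (2×121.5 + 4×155.52) = 648.8 kN.
Block shear: shear path 2×[51+2×79] = 2×209 mm, A_gv = 2508, A_nv = 2×(209 − 2.5×29)×6 = 1638 mm²; tension across gage: (93 − 1×29)×6 = 384 mm². R_n = min(0.6×450×1638, 0.6×345×2508) + 1.0×450×384 = min(442.26, 519.16) + 172.8 = 615.06 kN. φR_n = 0.75 × 615.06 = 461.3 kN.
Tension rupture (net): A_n = (245 − 2×29)×6 = 1122 mm² (U = 1.0, A_e = A_n). φR_n = 0.75 × 450 × 1122 = 378.7 kN.
Governing: min(1178.7, 648.8, 461.3, 378.7) = 378.7 kN → net-section rupture.

378.7 kN (net-section rupture governs)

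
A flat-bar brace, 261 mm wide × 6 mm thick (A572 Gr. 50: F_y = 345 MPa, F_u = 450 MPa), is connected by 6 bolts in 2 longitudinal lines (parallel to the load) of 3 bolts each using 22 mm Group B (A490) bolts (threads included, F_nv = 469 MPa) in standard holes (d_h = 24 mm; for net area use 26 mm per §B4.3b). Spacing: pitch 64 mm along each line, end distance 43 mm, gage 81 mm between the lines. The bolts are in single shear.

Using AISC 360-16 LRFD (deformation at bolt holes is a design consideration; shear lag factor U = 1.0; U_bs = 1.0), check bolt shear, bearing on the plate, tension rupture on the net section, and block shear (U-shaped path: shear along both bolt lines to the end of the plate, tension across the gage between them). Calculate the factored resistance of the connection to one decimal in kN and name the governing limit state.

Bolt shear: A_b = π(22)²/4 = 380.13 mm². φR_n = 0.75 × 469 × 380.13 × 6 × 1 = 802.3 kN.
Bearing (6 mm plate, F_u = 450 MPa): end bolts L_c = 43 − 24/2 = 31, R_n = min(1.2×31×6×450, 2.4×22×6×450) = 100.44 kN/bolt; interior L_c = 64 − 24 = 40, R_n = 129.6 kN/bolt. φR_n = 0.75 × (2×100.44 + 4×129.6) = 539.5 kN.
Tension rupture (net): A_n = (261 − 2×26)×6 = 1254 mm² (U = 1.0, A_e = A_n). φR_n = 0.75 × 450 × 1254 = 423.2 kN.
Block shear: shear path 2×[43+2×64] = 2×171 mm, A_gv = 2052, A_nv = 2×(171 − 2.5×26)×6 = 1272 mm²; tension across gage: (81 − 1×26)×6 = 330 mm². R_n = min(0.6×450×1272, 0.6×345×2052) + 1.0×450×330 = min(343.44, 424.76) + 148.5 = 491.94 kN. φR_n = 0.75 × 491.94 = 369.0 kN.
Governing: min(802.3, 539.5, 423.2, 369.0) = 369.0 kN → block shear.

369.0 kN (block shear governs)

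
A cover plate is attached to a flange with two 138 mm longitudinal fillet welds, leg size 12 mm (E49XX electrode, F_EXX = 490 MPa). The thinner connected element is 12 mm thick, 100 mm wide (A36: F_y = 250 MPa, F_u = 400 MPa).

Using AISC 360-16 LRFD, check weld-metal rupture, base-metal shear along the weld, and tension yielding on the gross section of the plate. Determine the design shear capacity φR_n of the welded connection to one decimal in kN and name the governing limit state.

Weld metal: throat = 0.707×12 = 8.484 mm, L = 2×138 = 276 mm. φR_n = 0.75 × 0.6 × 490 × 8.484 × 276 = 516.3 kN.
Base metal shear (12 mm plate): yield φR_n = 1.0×0.6×250×12×276 = 496.8 kN; rupture φR_n = 0.75×0.6×400×12×276 = 596.2 kN; take 496.8 kN (yield).
Tension yield (gross): A_g = 100×12 = 1200 mm². φR_n = 0.90 × 250 × 1200 = 270.0 kN.
Governing: min(516.3, 496.8, 270.0) = 270.0 kN → gross-section yield.

270.0 kN (gross-section yield governs)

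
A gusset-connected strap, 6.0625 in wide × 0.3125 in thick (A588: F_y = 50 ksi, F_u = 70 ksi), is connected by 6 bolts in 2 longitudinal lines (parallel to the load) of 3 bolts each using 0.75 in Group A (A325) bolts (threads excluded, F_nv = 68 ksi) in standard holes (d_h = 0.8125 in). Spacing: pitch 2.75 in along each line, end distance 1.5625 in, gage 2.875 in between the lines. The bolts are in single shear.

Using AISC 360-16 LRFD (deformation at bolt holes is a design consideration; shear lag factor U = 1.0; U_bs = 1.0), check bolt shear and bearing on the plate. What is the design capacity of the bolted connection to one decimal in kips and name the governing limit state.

Bolt shear: A_b = π(0.75)²/4 = 0.44179 in². φR_n = 0.75 × 68 × 0.44179 × 6 × 1 = 135.2 kips.
Bearing (0.3125 in plate, F_u = 70 ksi): end bolts L_c = 1.5625 − 0.8125/2 = 1.15625, R_n = min(1.2×1.15625×0.3125×70, 2.4×0.75×0.3125×70) = 30.352 kips/bolt; interior L_c = 2.75 − 0.8125 = 1.9375, R_n = 39.375 kips/bolt. φR_n = 0.75 × (2×30.352 + 4×39.375) = 163.7 kips.
Governing: min(135.2, 163.7) = 135.2 kips → bolt shear.

135.2 kips (bolt shear governs)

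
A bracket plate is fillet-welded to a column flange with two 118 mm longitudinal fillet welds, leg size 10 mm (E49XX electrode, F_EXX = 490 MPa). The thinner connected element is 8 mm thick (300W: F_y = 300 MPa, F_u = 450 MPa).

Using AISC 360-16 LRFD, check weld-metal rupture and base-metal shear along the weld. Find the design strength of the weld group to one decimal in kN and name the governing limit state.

Weld metal: throat = 0.707×10 = 7.07 mm, L = 2×118 = 236 mm. φR_n = 0.75 × 0.6 × 490 × 7.07 × 236 = 367.9 kN.
Base metal shear (8 mm plate): yield φR_n = 1.0×0.6×300×8×236 = 339.8 kN; rupture φR_n = 0.75×0.6×450×8×236 = 382.3 kN; take 339.8 kN (yield).
Governing: min(367.9, 339.8) = 339.8 kN → base-metal shear.

339.8 kN (base-metal shear governs)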